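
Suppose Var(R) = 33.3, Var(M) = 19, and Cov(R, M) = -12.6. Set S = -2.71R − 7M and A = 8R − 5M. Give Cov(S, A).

By bilinearity, Cov(S, A) = ac·Var(R) + bd·Var(M) + (ad+bc)·Cov(R, M), with a=-2.71, b=-7, c=8, d=-5.
ac·Var(R) = (-2.71)·8·33.3 = -721.944
bd·Var(M) = (-7)·(-5)·19 = 665
(ad+bc)·Cov(R, M) = (-42.45)·(-12.6) = 534.87
Cov(S, A) = -721.944 + 665 + 534.87 = 477.926.

Cov(S, A) = 477.926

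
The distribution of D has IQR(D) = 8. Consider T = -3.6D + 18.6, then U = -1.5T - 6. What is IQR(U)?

IQR(U) = 43.2

IQR(T) = |-3.6|·8 = 28.8.
IQR(U) = |-1.5|·28.8 = 43.2.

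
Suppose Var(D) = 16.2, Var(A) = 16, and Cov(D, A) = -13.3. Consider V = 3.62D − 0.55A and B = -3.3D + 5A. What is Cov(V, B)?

By bilinearity, Cov(V, B) = ac·Var(D) + bd·Var(A) + (ad+bc)·Cov(D, A), with a=3.62, b=-0.55, c=-3.3, d=5.
ac·Var(D) = 3.62·(-3.3)·16.2 = -193.5252
bd·Var(A) = (-0.55)·5·16 = -44
(ad+bc)·Cov(D, A) = (19.915)·(-13.3) = -264.8695
Cov(V, B) = -193.5252 + (-44) + (-264.8695) = -502.3947.

Cov(V, B) = -502.3947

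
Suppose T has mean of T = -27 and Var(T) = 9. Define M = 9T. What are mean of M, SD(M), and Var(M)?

mean of M = -243, SD(M) = 27, Var(M) = 729

M = 9T is linear with a = 9, b = 0.
mean of M = a·mean of T + b = 9·(-27) = -243.
SD(T) = √9 = 3.
SD(M) = |a|·SD(T) = |9|·3 = 27.
Var(M) = a²·Var(T) = 9²·9 = 729.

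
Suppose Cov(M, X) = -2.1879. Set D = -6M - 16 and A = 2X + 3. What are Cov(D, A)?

Cov(D, A) = a·c·Cov(M, X) = (-6)·2·(-2.1879) = 26.2548. Additive constants drop out.

Cov(D, A) = 26.2548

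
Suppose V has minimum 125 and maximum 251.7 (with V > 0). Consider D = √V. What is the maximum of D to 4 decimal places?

√V is increasing on this domain, so max(D) comes from max(V) = 251.7: max(D) = √(251.7) ≈ 15.8651.

max(D) = 15.8651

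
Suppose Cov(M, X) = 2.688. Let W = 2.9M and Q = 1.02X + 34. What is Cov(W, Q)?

Cov(W, Q) = a·c·Cov(M, X) = 2.9·1.02·2.688 = 7.951104. Additive constants drop out.

Cov(W, Q) = 7.951104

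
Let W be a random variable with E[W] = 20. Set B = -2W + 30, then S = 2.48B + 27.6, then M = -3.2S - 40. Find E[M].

E[B] = (-2)·20 + 30 = -10.
E[S] = 2.48·(-10) + 27.6 = 2.8.
E[M] = (-3.2)·2.8 + (-40) = -48.96.

E[M] = -48.96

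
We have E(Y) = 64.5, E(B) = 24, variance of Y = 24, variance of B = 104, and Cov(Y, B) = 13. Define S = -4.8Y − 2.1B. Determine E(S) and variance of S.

E(S) = -360, variance of S = 1273.68

E(S) = (-4.8)·E(Y) + (-2.1)·E(B) = (-4.8)·64.5 + (-2.1)·24 = -360.
variance of S = a²·variance of Y + b²·variance of B + 2ab·Cov(Y, B) with a = -4.8, b = -2.1.
= (-4.8)²·24 + (-2.1)²·104 + 2·(-4.8)·(-2.1)·13
= 552.96 + 458.64 + 262.08 = 1273.68.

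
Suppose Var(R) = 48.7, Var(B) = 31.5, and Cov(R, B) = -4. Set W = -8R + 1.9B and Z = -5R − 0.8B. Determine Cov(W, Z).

By bilinearity, Cov(W, Z) = ac·Var(R) + bd·Var(B) + (ad+bc)·Cov(R, B), with a=-8, b=1.9, c=-5, d=-0.8.
ac·Var(R) = (-8)·(-5)·48.7 = 1948
bd·Var(B) = 1.9·(-0.8)·31.5 = -47.88
(ad+bc)·Cov(R, B) = (-3.1)·(-4) = 12.4
Cov(W, Z) = 1948 + (-47.88) + 12.4 = 1912.52.

Cov(W, Z) = 1912.52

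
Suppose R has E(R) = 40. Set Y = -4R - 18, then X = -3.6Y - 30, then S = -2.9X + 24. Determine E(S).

E(Y) = (-4)·40 + (-18) = -178.
E(X) = (-3.6)·(-178) + (-30) = 610.8.
E(S) = (-2.9)·610.8 + 24 = -1747.32.

E(S) = -1747.32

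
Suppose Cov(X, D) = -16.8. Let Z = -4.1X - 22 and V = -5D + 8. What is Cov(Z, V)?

Cov(Z, V) = a·c·Cov(X, D) = (-4.1)·(-5)·(-16.8) = -344.4. Additive constants drop out.

Cov(Z, V) = -344.4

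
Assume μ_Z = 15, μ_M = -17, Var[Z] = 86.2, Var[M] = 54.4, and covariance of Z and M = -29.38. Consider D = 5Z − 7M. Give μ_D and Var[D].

μ_D = 5·μ_Z + (-7)·μ_M = 5·15 + (-7)·(-17) = 194.
Var[D] = a²·Var[Z] + b²·Var[M] + 2ab·covariance of Z and M with a = 5, b = -7.
= 5²·86.2 + (-7)²·54.4 + 2·5·(-7)·(-29.38)
= 2155 + 2665.6 + 2056.6 = 6877.2.

μ_D = 194, Var[D] = 6877.2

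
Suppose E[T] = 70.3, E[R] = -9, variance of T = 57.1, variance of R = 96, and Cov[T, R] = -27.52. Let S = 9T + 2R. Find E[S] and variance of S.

E[S] = 614.7, variance of S = 4018.38

E[S] = 9·E[T] + 2·E[R] = 9·70.3 + 2·(-9) = 614.7.
variance of S = a²·variance of T + b²·variance of R + 2ab·Cov[T, R] with a = 9, b = 2.
= 9²·57.1 + 2²·96 + 2·9·2·(-27.52)
= 4625.1 + 384 + (-990.72) = 4018.38.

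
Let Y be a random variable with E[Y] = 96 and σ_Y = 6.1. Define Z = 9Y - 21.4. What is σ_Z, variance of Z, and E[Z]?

Z = 9Y - 21.4 is linear with a = 9, b = -21.4.
σ_Z = |a|·σ_Y = |9|·6.1 = 54.9.
variance of Y = 6.1² = 37.21.
variance of Z = a²·variance of Y = 9²·37.21 = 3014.01 (the additive constant -21.4 does not affect variance).
E[Z] = a·E[Y] + b = 9·96 + (-21.4) = 842.6.

σ_Z = 54.9, variance of Z = 3014.01, E[Z] = 842.6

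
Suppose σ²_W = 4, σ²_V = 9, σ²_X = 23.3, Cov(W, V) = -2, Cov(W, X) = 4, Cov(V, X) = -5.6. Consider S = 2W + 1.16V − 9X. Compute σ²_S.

σ²_S = 1879.0584

σ²_S = a²·σ²_W + b²·σ²_V + c²·σ²_X + 2ab·Cov(W, V) + 2ac·Cov(W, X) + 2bc·Cov(V, X), with a = 2, b = 1.16, c = -9.
= 16 + 12.1104 + 1887.3 + (-9.28) + (-144) + 116.928
= 1879.0584.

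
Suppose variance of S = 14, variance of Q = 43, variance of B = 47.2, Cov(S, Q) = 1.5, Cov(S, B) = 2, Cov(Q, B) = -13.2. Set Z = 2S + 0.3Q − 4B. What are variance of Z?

variance of Z = 816.55

variance of Z = a²·variance of S + b²·variance of Q + c²·variance of B + 2ab·Cov(S, Q) + 2ac·Cov(S, B) + 2bc·Cov(Q, B), with a = 2, b = 0.3, c = -4.
= 56 + 3.87 + 755.2 + 1.8 + (-32) + 31.68
= 816.55.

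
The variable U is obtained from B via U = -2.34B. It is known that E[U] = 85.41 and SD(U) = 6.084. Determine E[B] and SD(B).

E[B] = -36.5, SD(B) = 2.6

From U = -2.34B: E[U] = a·E[B] + b, so E[B] = (E[U] − b)/a = (85.41 − 0)/(-2.34) = -36.5.
SD(U) = |a|·SD(B), so SD(B) = 6.084/|-2.34| = 2.6.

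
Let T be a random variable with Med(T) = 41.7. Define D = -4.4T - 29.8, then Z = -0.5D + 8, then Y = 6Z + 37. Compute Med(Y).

Med(Y) = 724.84

Med(D) = (-4.4)·41.7 + (-29.8) = -213.28.
Med(Z) = (-0.5)·(-213.28) + 8 = 114.64.
Med(Y) = 6·114.64 + 37 = 724.84.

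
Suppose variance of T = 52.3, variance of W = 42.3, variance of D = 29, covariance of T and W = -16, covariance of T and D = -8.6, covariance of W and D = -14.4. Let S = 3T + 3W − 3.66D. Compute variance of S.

variance of S = 1456.9524

variance of S = a²·variance of T + b²·variance of W + c²·variance of D + 2ab·covariance of T and W + 2ac·covariance of T and D + 2bc·covariance of W and D, with a = 3, b = 3, c = -3.66.
= 470.7 + 380.7 + 388.4724 + (-288) + 188.856 + 316.224
= 1456.9524.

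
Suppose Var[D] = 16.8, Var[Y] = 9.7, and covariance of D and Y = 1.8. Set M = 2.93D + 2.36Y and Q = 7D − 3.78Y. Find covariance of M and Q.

covariance of M and Q = 267.83652

By bilinearity, covariance of M and Q = ac·Var[D] + bd·Var[Y] + (ad+bc)·covariance of D and Y, with a=2.93, b=2.36, c=7, d=-3.78.
ac·Var[D] = 2.93·7·16.8 = 344.568
bd·Var[Y] = 2.36·(-3.78)·9.7 = -86.53176
(ad+bc)·covariance of D and Y = (5.4446)·1.8 = 9.80028
covariance of M and Q = 344.568 + (-86.53176) + 9.80028 = 267.83652.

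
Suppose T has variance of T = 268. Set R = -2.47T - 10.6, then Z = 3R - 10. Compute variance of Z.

variance of R = (-2.47)²·268 = 1635.0412.
variance of Z = 3²·1635.0412 = 14715.3708.

variance of Z = 14715.3708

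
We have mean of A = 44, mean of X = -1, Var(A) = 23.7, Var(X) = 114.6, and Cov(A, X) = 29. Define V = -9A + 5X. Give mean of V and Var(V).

mean of V = -401, Var(V) = 2174.7

mean of V = (-9)·mean of A + 5·mean of X = (-9)·44 + 5·(-1) = -401.
Var(V) = a²·Var(A) + b²·Var(X) + 2ab·Cov(A, X) with a = -9, b = 5.
= (-9)²·23.7 + 5²·114.6 + 2·(-9)·5·29
= 1919.7 + 2865 + (-2610) = 2174.7.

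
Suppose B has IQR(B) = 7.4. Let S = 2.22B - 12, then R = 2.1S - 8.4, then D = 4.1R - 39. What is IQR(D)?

IQR(S) = |2.22|·7.4 = 16.428.
IQR(R) = |2.1|·16.428 = 34.4988.
IQR(D) = |4.1|·34.4988 = 141.44508.

IQR(D) = 141.44508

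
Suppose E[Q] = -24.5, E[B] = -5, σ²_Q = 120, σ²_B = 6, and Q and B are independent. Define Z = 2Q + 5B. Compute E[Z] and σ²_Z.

E[Z] = 2·E[Q] + 5·E[B] = 2·(-24.5) + 5·(-5) = -74.
σ²_Z = a²·σ²_Q + b²·σ²_B + 2ab·Cov[Q, B] with a = 2, b = 5.
Independence gives Cov[Q, B] = 0.
= 2²·120 + 5²·6 + 2·2·5·0
= 480 + 150 + 0 = 630.

E[Z] = -74, σ²_Z = 630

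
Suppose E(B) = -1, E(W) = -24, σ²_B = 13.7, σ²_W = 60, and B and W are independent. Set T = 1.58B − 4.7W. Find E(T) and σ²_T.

E(T) = 111.22, σ²_T = 1359.60068

E(T) = 1.58·E(B) + (-4.7)·E(W) = 1.58·(-1) + (-4.7)·(-24) = 111.22.
σ²_T = a²·σ²_B + b²·σ²_W + 2ab·covariance of B and W with a = 1.58, b = -4.7.
Independence gives covariance of B and W = 0.
= 1.58²·13.7 + (-4.7)²·60 + 2·1.58·(-4.7)·0
= 34.20068 + 1325.4 + 0 = 1359.60068.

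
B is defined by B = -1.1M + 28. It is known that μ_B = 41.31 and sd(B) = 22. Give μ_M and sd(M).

μ_M = -12.1, sd(M) = 20

From B = -1.1M + 28: μ_B = a·μ_M + b, so μ_M = (μ_B − b)/a = (41.31 − 28)/(-1.1) = -12.1.
sd(B) = |a|·sd(M), so sd(M) = 22/|-1.1| = 20.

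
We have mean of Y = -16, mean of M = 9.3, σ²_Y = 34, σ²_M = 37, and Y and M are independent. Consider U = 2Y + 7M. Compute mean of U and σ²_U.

mean of U = 2·mean of Y + 7·mean of M = 2·(-16) + 7·9.3 = 33.1.
σ²_U = a²·σ²_Y + b²·σ²_M + 2ab·covariance of Y and M with a = 2, b = 7.
Independence gives covariance of Y and M = 0.
= 2²·34 + 7²·37 + 2·2·7·0
= 136 + 1813 + 0 = 1949.

mean of U = 33.1, σ²_U = 1949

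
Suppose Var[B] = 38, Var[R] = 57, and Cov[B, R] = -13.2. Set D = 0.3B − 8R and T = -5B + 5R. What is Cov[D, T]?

By bilinearity, Cov[D, T] = ac·Var[B] + bd·Var[R] + (ad+bc)·Cov[B, R], with a=0.3, b=-8, c=-5, d=5.
ac·Var[B] = 0.3·(-5)·38 = -57
bd·Var[R] = (-8)·5·57 = -2280
(ad+bc)·Cov[B, R] = (41.5)·(-13.2) = -547.8
Cov[D, T] = -57 + (-2280) + (-547.8) = -2884.8.

Cov[D, T] = -2884.8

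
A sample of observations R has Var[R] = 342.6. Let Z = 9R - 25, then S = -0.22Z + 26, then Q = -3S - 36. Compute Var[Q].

Var[Z] = 9²·342.6 = 27750.6.
Var[S] = (-0.22)²·27750.6 = 1343.12904.
Var[Q] = (-3)²·1343.12904 = 12088.16136.

Var[Q] = 12088.16136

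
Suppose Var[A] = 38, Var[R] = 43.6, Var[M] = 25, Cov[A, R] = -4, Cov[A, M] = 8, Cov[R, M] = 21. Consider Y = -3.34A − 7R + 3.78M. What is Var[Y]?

Var[Y] = a²·Var[A] + b²·Var[R] + c²·Var[M] + 2ab·Cov[A, R] + 2ac·Cov[A, M] + 2bc·Cov[R, M], with a = -3.34, b = -7, c = 3.78.
= 423.9128 + 2136.4 + 357.21 + (-187.04) + (-202.0032) + (-1111.32)
= 1417.1596.

Var[Y] = 1417.1596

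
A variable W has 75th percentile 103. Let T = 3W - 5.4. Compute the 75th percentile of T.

Since a = 3 > 0 the transformation is increasing, so the 75th percentile of T = a·(P_{75} of W) + b = 3·103 + (-5.4) = 303.6.

75th percentile of T = 303.6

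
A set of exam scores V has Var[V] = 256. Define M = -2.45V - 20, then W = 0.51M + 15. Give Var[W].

Var[M] = (-2.45)²·256 = 1536.64.
Var[W] = 0.51²·1536.64 = 399.680064.

Var[W] = 399.680064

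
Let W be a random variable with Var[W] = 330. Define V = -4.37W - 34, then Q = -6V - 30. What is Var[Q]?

Var[V] = (-4.37)²·330 = 6301.977.
Var[Q] = (-6)²·6301.977 = 226871.172.

Var[Q] = 226871.172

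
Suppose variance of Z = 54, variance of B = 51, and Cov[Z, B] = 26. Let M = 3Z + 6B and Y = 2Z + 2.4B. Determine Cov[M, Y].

Cov[M, Y] = 1557.6

By bilinearity, Cov[M, Y] = ac·variance of Z + bd·variance of B + (ad+bc)·Cov[Z, B], with a=3, b=6, c=2, d=2.4.
ac·variance of Z = 3·2·54 = 324
bd·variance of B = 6·2.4·51 = 734.4
(ad+bc)·Cov[Z, B] = (19.2)·26 = 499.2
Cov[M, Y] = 324 + 734.4 + 499.2 = 1557.6.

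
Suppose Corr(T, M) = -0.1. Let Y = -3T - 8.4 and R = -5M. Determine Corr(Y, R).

Corr(Y, R) = -0.1

Linear rescalings preserve correlation up to sign; here the slopes -3 and -5 have the same sign, so Corr(Y, R) = Corr(T, M) = -0.1.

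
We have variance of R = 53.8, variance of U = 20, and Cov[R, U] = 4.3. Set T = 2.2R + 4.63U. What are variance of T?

variance of T = 776.7296

variance of T = a²·variance of R + b²·variance of U + 2ab·Cov[R, U] with a = 2.2, b = 4.63.
= 2.2²·53.8 + 4.63²·20 + 2·2.2·4.63·4.3
= 260.392 + 428.738 + 87.5996 = 776.7296.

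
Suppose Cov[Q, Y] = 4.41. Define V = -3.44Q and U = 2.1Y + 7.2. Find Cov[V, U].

Cov[V, U] = -31.85784

Cov[V, U] = a·c·Cov[Q, Y] = (-3.44)·2.1·4.41 = -31.85784. Additive constants drop out.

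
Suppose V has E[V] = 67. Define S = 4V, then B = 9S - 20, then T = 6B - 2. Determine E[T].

E[T] = 14350

E[S] = 4·67 = 268.
E[B] = 9·268 + (-20) = 2392.
E[T] = 6·2392 + (-2) = 14350.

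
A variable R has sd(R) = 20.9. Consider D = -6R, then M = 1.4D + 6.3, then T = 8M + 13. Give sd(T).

sd(D) = |-6|·20.9 = 125.4.
sd(M) = |1.4|·125.4 = 175.56.
sd(T) = |8|·175.56 = 1404.48.

sd(T) = 1404.48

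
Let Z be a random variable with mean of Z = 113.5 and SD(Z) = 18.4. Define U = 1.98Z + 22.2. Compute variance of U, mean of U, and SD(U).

variance of U = 1327.290624, mean of U = 246.93, SD(U) = 36.432

U = 1.98Z + 22.2 is linear with a = 1.98, b = 22.2.
variance of Z = 18.4² = 338.56.
variance of U = a²·variance of Z = 1.98²·338.56 = 1327.290624 (the additive constant 22.2 does not affect variance).
mean of U = a·mean of Z + b = 1.98·113.5 + 22.2 = 246.93.
SD(U) = |a|·SD(Z) = |1.98|·18.4 = 36.432.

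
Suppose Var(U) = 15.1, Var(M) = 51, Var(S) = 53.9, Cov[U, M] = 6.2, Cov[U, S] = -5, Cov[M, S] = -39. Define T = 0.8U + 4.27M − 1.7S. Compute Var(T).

Var(T) = a²·Var(U) + b²·Var(M) + c²·Var(S) + 2ab·Cov[U, M] + 2ac·Cov[U, S] + 2bc·Cov[M, S], with a = 0.8, b = 4.27, c = -1.7.
= 9.664 + 929.8779 + 155.771 + 42.3584 + 13.6 + 566.202
= 1717.4733.

Var(T) = 1717.4733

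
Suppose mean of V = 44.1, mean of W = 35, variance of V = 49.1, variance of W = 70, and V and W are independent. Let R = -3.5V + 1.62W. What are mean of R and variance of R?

mean of R = -97.65, variance of R = 785.183

mean of R = (-3.5)·mean of V + 1.62·mean of W = (-3.5)·44.1 + 1.62·35 = -97.65.
variance of R = a²·variance of V + b²·variance of W + 2ab·covariance of V and W with a = -3.5, b = 1.62.
Independence gives covariance of V and W = 0.
= (-3.5)²·49.1 + 1.62²·70 + 2·(-3.5)·1.62·0
= 601.475 + 183.708 + 0 = 785.183.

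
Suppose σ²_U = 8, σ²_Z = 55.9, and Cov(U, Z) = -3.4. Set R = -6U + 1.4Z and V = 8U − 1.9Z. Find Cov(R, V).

Cov(R, V) = -609.534

By bilinearity, Cov(R, V) = ac·σ²_U + bd·σ²_Z + (ad+bc)·Cov(U, Z), with a=-6, b=1.4, c=8, d=-1.9.
ac·σ²_U = (-6)·8·8 = -384
bd·σ²_Z = 1.4·(-1.9)·55.9 = -148.694
(ad+bc)·Cov(U, Z) = (22.6)·(-3.4) = -76.84
Cov(R, V) = -384 + (-148.694) + (-76.84) = -609.534.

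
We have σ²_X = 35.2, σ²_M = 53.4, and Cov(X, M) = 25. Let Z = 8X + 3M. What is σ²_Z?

σ²_Z = a²·σ²_X + b²·σ²_M + 2ab·Cov(X, M) with a = 8, b = 3.
= 8²·35.2 + 3²·53.4 + 2·8·3·25
= 2252.8 + 480.6 + 1200 = 3933.4.

σ²_Z = 3933.4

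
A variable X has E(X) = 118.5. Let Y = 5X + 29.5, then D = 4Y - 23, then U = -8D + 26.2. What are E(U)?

E(U) = -19693.8

E(Y) = 5·118.5 + 29.5 = 622.
E(D) = 4·622 + (-23) = 2465.
E(U) = (-8)·2465 + 26.2 = -19693.8.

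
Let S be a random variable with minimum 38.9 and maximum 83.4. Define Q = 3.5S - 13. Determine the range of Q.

Range of S = 83.4 − 38.9 = 44.5.
Range(Q) = |a|·Range(S) = |3.5|·44.5 = 155.75.

Range(Q) = 155.75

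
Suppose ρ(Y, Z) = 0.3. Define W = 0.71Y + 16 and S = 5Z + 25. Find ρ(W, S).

ρ(W, S) = 0.3

Linear rescalings preserve correlation up to sign; here the slopes 0.71 and 5 have the same sign, so ρ(W, S) = ρ(Y, Z) = 0.3.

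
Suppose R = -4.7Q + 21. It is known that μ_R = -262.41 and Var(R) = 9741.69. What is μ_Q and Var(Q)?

μ_Q = 60.3, Var(Q) = 441

From R = -4.7Q + 21: μ_R = a·μ_Q + b, so μ_Q = (μ_R − b)/a = (-262.41 − 21)/(-4.7) = 60.3.
Var(R) = a²·Var(Q), so Var(Q) = 9741.69/(-4.7)² = 441.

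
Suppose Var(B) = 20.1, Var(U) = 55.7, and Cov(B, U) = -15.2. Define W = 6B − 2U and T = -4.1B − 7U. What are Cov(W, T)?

By bilinearity, Cov(W, T) = ac·Var(B) + bd·Var(U) + (ad+bc)·Cov(B, U), with a=6, b=-2, c=-4.1, d=-7.
ac·Var(B) = 6·(-4.1)·20.1 = -494.46
bd·Var(U) = (-2)·(-7)·55.7 = 779.8
(ad+bc)·Cov(B, U) = (-33.8)·(-15.2) = 513.76
Cov(W, T) = -494.46 + 779.8 + 513.76 = 799.1.

Cov(W, T) = 799.1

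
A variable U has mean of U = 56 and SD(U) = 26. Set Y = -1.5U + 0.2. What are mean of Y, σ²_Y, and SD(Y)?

mean of Y = -83.8, σ²_Y = 1521, SD(Y) = 39

Y = -1.5U + 0.2 is linear with a = -1.5, b = 0.2.
mean of Y = a·mean of U + b = (-1.5)·56 + 0.2 = -83.8.
σ²_U = 26² = 676.
σ²_Y = a²·σ²_U = (-1.5)²·676 = 1521 (the additive constant 0.2 does not affect variance).
SD(Y) = |a|·SD(U) = |-1.5|·26 = 39.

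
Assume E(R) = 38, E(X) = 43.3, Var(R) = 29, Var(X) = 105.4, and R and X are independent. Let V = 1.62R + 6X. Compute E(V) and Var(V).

E(V) = 1.62·E(R) + 6·E(X) = 1.62·38 + 6·43.3 = 321.36.
Var(V) = a²·Var(R) + b²·Var(X) + 2ab·Cov[R, X] with a = 1.62, b = 6.
Independence gives Cov[R, X] = 0.
= 1.62²·29 + 6²·105.4 + 2·1.62·6·0
= 76.1076 + 3794.4 + 0 = 3870.5076.

E(V) = 321.36, Var(V) = 3870.5076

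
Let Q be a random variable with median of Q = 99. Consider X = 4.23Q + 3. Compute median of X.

median of X = 421.77

A linear map preserves order up to sign, so median of X = a·median of Q + b = 4.23·99 + 3 = 421.77.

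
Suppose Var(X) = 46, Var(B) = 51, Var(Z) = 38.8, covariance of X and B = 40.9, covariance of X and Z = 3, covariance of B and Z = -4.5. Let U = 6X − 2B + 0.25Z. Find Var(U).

Var(U) = a²·Var(X) + b²·Var(B) + c²·Var(Z) + 2ab·covariance of X and B + 2ac·covariance of X and Z + 2bc·covariance of B and Z, with a = 6, b = -2, c = 0.25.
= 1656 + 204 + 2.425 + (-981.6) + 9 + 4.5
= 894.325.

Var(U) = 894.325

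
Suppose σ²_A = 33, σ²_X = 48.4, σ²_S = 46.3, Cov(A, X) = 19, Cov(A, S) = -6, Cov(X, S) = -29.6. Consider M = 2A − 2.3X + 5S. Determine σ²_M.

σ²_M = a²·σ²_A + b²·σ²_X + c²·σ²_S + 2ab·Cov(A, X) + 2ac·Cov(A, S) + 2bc·Cov(X, S), with a = 2, b = -2.3, c = 5.
= 132 + 256.036 + 1157.5 + (-174.8) + (-120) + 680.8
= 1931.536.

σ²_M = 1931.536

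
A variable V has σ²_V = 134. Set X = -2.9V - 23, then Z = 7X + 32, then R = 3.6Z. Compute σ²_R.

σ²_R = 715651.9776

σ²_X = (-2.9)²·134 = 1126.94.
σ²_Z = 7²·1126.94 = 55220.06.
σ²_R = 3.6²·55220.06 = 715651.9776.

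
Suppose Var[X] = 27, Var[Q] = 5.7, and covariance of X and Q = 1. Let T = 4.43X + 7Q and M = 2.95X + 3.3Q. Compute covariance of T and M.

By bilinearity, covariance of T and M = ac·Var[X] + bd·Var[Q] + (ad+bc)·covariance of X and Q, with a=4.43, b=7, c=2.95, d=3.3.
ac·Var[X] = 4.43·2.95·27 = 352.8495
bd·Var[Q] = 7·3.3·5.7 = 131.67
(ad+bc)·covariance of X and Q = (35.269)·1 = 35.269
covariance of T and M = 352.8495 + 131.67 + 35.269 = 519.7885.

covariance of T and M = 519.7885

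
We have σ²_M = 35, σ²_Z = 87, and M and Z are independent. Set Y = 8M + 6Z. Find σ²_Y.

σ²_Y = a²·σ²_M + b²·σ²_Z + 2ab·Cov[M, Z] with a = 8, b = 6.
Independence gives Cov[M, Z] = 0.
= 8²·35 + 6²·87 + 2·8·6·0
= 2240 + 3132 + 0 = 5372.

σ²_Y = 5372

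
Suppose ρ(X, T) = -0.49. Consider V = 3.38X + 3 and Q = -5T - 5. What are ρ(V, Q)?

ρ(V, Q) = 0.49

Linear rescalings preserve |correlation|; the slopes 3.38 and -5 have opposite signs, so the correlation flips sign: ρ(V, Q) = −ρ(X, T) = 0.49.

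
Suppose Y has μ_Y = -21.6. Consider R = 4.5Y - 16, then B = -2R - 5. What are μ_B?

μ_R = 4.5·(-21.6) + (-16) = -113.2.
μ_B = (-2)·(-113.2) + (-5) = 221.4.

μ_B = 221.4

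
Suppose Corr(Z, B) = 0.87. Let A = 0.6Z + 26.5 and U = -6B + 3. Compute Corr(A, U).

Linear rescalings preserve |correlation|; the slopes 0.6 and -6 have opposite signs, so the correlation flips sign: Corr(A, U) = −Corr(Z, B) = -0.87.

Corr(A, U) = -0.87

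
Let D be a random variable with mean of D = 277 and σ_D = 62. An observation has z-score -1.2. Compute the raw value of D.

D = mean of D + z·σ_D = 277 + (-1.2)·62 = 202.6.

D = 202.6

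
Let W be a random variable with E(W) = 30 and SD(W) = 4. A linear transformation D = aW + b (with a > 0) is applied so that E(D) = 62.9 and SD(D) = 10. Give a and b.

SD(D) = a·SD(W) (a > 0), so a = 10/4 = 2.5.
E(D) = a·E(W) + b, so b = 62.9 − 2.5·30 = -12.1.

a = 2.5, b = -12.1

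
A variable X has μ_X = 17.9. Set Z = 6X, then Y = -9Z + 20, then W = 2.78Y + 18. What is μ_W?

μ_Z = 6·17.9 = 107.4.
μ_Y = (-9)·107.4 + 20 = -946.6.
μ_W = 2.78·(-946.6) + 18 = -2613.548.

μ_W = -2613.548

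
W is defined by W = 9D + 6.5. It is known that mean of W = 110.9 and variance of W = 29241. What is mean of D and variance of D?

mean of D = 11.6, variance of D = 361

From W = 9D + 6.5: mean of W = a·mean of D + b, so mean of D = (mean of W − b)/a = (110.9 − 6.5)/9 = 11.6.
variance of W = a²·variance of D, so variance of D = 29241/9² = 361.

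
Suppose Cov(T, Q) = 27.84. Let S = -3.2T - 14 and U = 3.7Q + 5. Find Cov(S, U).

Cov(S, U) = a·c·Cov(T, Q) = (-3.2)·3.7·27.84 = -329.6256. Additive constants drop out.

Cov(S, U) = -329.6256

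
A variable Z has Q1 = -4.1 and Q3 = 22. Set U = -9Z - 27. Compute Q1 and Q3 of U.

Q1(U) = -225, Q3(U) = 9.9

a = -9 < 0 reverses order: Q1(U) comes from Q3(Z), Q3(U) from Q1(Z).
Q1(U) = (-9)·22 + (-27) = -225; Q3(U) = (-9)·(-4.1) + (-27) = 9.9.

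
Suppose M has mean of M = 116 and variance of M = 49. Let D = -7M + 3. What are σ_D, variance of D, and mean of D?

D = -7M + 3 is linear with a = -7, b = 3.
σ_M = √49 = 7.
σ_D = |a|·σ_M = |-7|·7 = 49.
variance of D = a²·variance of M = (-7)²·49 = 2401 (the additive constant 3 does not affect variance).
mean of D = a·mean of M + b = (-7)·116 + 3 = -809.

σ_D = 49, variance of D = 2401, mean of D = -809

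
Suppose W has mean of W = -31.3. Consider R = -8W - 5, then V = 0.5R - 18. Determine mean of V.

mean of R = (-8)·(-31.3) + (-5) = 245.4.
mean of V = 0.5·245.4 + (-18) = 104.7.

mean of V = 104.7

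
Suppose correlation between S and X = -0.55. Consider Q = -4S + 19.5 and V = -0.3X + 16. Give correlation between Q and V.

Linear rescalings preserve correlation up to sign; here the slopes -4 and -0.3 have the same sign, so correlation between Q and V = correlation between S and X = -0.55.

correlation between Q and V = -0.55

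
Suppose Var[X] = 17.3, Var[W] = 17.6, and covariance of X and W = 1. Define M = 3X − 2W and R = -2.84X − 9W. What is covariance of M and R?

covariance of M and R = 148.084

By bilinearity, covariance of M and R = ac·Var[X] + bd·Var[W] + (ad+bc)·covariance of X and W, with a=3, b=-2, c=-2.84, d=-9.
ac·Var[X] = 3·(-2.84)·17.3 = -147.396
bd·Var[W] = (-2)·(-9)·17.6 = 316.8
(ad+bc)·covariance of X and W = (-21.32)·1 = -21.32
covariance of M and R = -147.396 + 316.8 + (-21.32) = 148.084.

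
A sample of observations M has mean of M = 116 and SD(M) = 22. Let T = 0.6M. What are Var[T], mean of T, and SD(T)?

T = 0.6M is linear with a = 0.6, b = 0.
Var[M] = 22² = 484.
Var[T] = a²·Var[M] = 0.6²·484 = 174.24.
mean of T = a·mean of M + b = 0.6·116 = 69.6.
SD(T) = |a|·SD(M) = |0.6|·22 = 13.2.

Var[T] = 174.24, mean of T = 69.6, SD(T) = 13.2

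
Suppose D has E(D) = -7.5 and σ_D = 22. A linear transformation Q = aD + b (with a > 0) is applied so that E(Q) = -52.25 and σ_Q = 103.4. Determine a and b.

σ_Q = a·σ_D (a > 0), so a = 103.4/22 = 4.7.
E(Q) = a·E(D) + b, so b = -52.25 − 4.7·(-7.5) = -17.

a = 4.7, b = -17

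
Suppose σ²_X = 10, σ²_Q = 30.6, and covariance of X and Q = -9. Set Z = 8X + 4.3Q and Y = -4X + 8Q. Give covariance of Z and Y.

covariance of Z and Y = 311.44

By bilinearity, covariance of Z and Y = ac·σ²_X + bd·σ²_Q + (ad+bc)·covariance of X and Q, with a=8, b=4.3, c=-4, d=8.
ac·σ²_X = 8·(-4)·10 = -320
bd·σ²_Q = 4.3·8·30.6 = 1052.64
(ad+bc)·covariance of X and Q = (46.8)·(-9) = -421.2
covariance of Z and Y = -320 + 1052.64 + (-421.2) = 311.44.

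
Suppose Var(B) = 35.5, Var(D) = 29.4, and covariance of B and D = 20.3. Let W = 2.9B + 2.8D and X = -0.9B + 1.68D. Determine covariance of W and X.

covariance of W and X = 93.3882

By bilinearity, covariance of W and X = ac·Var(B) + bd·Var(D) + (ad+bc)·covariance of B and D, with a=2.9, b=2.8, c=-0.9, d=1.68.
ac·Var(B) = 2.9·(-0.9)·35.5 = -92.655
bd·Var(D) = 2.8·1.68·29.4 = 138.2976
(ad+bc)·covariance of B and D = (2.352)·20.3 = 47.7456
covariance of W and X = -92.655 + 138.2976 + 47.7456 = 93.3882.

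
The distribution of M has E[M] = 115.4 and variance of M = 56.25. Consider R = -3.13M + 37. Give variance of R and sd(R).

R = -3.13M + 37 is linear with a = -3.13, b = 37.
variance of R = a²·variance of M = (-3.13)²·56.25 = 551.075625 (the additive constant 37 does not affect variance).
sd(M) = √56.25 = 7.5.
sd(R) = |a|·sd(M) = |-3.13|·7.5 = 23.475.

variance of R = 551.075625, sd(R) = 23.475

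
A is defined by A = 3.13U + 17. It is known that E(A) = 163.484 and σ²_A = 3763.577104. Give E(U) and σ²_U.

E(U) = 46.8, σ²_U = 384.16

From A = 3.13U + 17: E(A) = a·E(U) + b, so E(U) = (E(A) − b)/a = (163.484 − 17)/3.13 = 46.8.
σ²_A = a²·σ²_U, so σ²_U = 3763.577104/3.13² = 384.16.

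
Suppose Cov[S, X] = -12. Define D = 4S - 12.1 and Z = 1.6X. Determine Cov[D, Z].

Cov[D, Z] = -76.8

Cov[D, Z] = a·c·Cov[S, X] = 4·1.6·(-12) = -76.8. Additive constants drop out.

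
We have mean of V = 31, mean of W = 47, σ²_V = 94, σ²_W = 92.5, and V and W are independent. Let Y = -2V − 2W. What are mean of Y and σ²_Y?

mean of Y = -156, σ²_Y = 746

mean of Y = (-2)·mean of V + (-2)·mean of W = (-2)·31 + (-2)·47 = -156.
σ²_Y = a²·σ²_V + b²·σ²_W + 2ab·Cov(V, W) with a = -2, b = -2.
Independence gives Cov(V, W) = 0.
= (-2)²·94 + (-2)²·92.5 + 2·(-2)·(-2)·0
= 376 + 370 + 0 = 746.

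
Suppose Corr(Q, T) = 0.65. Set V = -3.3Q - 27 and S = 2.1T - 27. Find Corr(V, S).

Corr(V, S) = -0.65

Linear rescalings preserve |correlation|; the slopes -3.3 and 2.1 have opposite signs, so the correlation flips sign: Corr(V, S) = −Corr(Q, T) = -0.65.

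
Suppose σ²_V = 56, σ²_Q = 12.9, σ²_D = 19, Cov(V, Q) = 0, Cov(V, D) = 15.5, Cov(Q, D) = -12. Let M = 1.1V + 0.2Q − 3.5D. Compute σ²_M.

σ²_M = 198.476

σ²_M = a²·σ²_V + b²·σ²_Q + c²·σ²_D + 2ab·Cov(V, Q) + 2ac·Cov(V, D) + 2bc·Cov(Q, D), with a = 1.1, b = 0.2, c = -3.5.
= 67.76 + 0.516 + 232.75 + 0 + (-119.35) + 16.8
= 198.476.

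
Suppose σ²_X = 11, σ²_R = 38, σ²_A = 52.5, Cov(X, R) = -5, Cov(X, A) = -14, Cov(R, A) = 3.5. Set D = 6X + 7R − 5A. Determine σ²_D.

σ²_D = 3745.5

σ²_D = a²·σ²_X + b²·σ²_R + c²·σ²_A + 2ab·Cov(X, R) + 2ac·Cov(X, A) + 2bc·Cov(R, A), with a = 6, b = 7, c = -5.
= 396 + 1862 + 1312.5 + (-420) + 840 + (-245)
= 3745.5.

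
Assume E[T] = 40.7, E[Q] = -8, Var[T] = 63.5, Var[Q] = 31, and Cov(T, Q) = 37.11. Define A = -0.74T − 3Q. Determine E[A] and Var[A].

E[A] = -6.118, Var[A] = 478.541

E[A] = (-0.74)·E[T] + (-3)·E[Q] = (-0.74)·40.7 + (-3)·(-8) = -6.118.
Var[A] = a²·Var[T] + b²·Var[Q] + 2ab·Cov(T, Q) with a = -0.74, b = -3.
= (-0.74)²·63.5 + (-3)²·31 + 2·(-0.74)·(-3)·37.11
= 34.7726 + 279 + 164.7684 = 478.541.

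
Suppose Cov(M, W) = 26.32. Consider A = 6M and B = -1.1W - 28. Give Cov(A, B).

Cov(A, B) = -173.712

Cov(A, B) = a·c·Cov(M, W) = 6·(-1.1)·26.32 = -173.712. Additive constants drop out.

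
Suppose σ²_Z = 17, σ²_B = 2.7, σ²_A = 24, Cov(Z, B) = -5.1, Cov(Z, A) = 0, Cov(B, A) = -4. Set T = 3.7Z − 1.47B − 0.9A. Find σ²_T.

σ²_T = 302.89823

σ²_T = a²·σ²_Z + b²·σ²_B + c²·σ²_A + 2ab·Cov(Z, B) + 2ac·Cov(Z, A) + 2bc·Cov(B, A), with a = 3.7, b = -1.47, c = -0.9.
= 232.73 + 5.83443 + 19.44 + 55.4778 + 0 + (-10.584)
= 302.89823.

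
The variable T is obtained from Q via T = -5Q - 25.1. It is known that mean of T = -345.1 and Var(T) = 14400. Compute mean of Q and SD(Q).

mean of Q = 64, SD(Q) = 24

From T = -5Q - 25.1: mean of T = a·mean of Q + b, so mean of Q = (mean of T − b)/a = (-345.1 − (-25.1))/(-5) = 64.
SD(T) = √14400 = 120.
SD(T) = |a|·SD(Q), so SD(Q) = 120/|-5| = 24.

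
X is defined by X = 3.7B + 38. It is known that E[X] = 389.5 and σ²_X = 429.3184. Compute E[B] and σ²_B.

E[B] = 95, σ²_B = 31.36

From X = 3.7B + 38: E[X] = a·E[B] + b, so E[B] = (E[X] − b)/a = (389.5 − 38)/3.7 = 95.
σ²_X = a²·σ²_B, so σ²_B = 429.3184/3.7² = 31.36.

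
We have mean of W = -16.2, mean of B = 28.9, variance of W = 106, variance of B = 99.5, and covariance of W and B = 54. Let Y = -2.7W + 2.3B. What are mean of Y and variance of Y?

mean of Y = 110.21, variance of Y = 628.415

mean of Y = (-2.7)·mean of W + 2.3·mean of B = (-2.7)·(-16.2) + 2.3·28.9 = 110.21.
variance of Y = a²·variance of W + b²·variance of B + 2ab·covariance of W and B with a = -2.7, b = 2.3.
= (-2.7)²·106 + 2.3²·99.5 + 2·(-2.7)·2.3·54
= 772.74 + 526.355 + (-670.68) = 628.415.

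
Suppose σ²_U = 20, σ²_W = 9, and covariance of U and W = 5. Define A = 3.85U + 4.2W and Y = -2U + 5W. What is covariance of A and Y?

By bilinearity, covariance of A and Y = ac·σ²_U + bd·σ²_W + (ad+bc)·covariance of U and W, with a=3.85, b=4.2, c=-2, d=5.
ac·σ²_U = 3.85·(-2)·20 = -154
bd·σ²_W = 4.2·5·9 = 189
(ad+bc)·covariance of U and W = (10.85)·5 = 54.25
covariance of A and Y = -154 + 189 + 54.25 = 89.25.

covariance of A and Y = 89.25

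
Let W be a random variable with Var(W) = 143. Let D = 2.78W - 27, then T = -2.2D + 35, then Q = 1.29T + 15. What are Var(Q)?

Var(D) = 2.78²·143 = 1105.1612.
Var(T) = (-2.2)²·1105.1612 = 5348.980208.
Var(Q) = 1.29²·5348.980208 = 8901.2379641328.

Var(Q) = 8901.2379641328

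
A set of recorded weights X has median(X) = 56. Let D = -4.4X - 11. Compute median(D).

A linear map preserves order up to sign, so median(D) = a·median(X) + b = (-4.4)·56 + (-11) = -257.4.

median(D) = -257.4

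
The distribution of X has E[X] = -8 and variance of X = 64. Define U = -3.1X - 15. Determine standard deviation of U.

standard deviation of U = 24.8

U = -3.1X - 15 is linear with a = -3.1, b = -15.
standard deviation of X = √64 = 8.
standard deviation of U = |a|·standard deviation of X = |-3.1|·8 = 24.8.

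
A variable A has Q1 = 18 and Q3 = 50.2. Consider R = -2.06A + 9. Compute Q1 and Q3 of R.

Q1(R) = -94.412, Q3(R) = -28.08

a = -2.06 < 0 reverses order: Q1(R) comes from Q3(A), Q3(R) from Q1(A).
Q1(R) = (-2.06)·50.2 + 9 = -94.412; Q3(R) = (-2.06)·18 + 9 = -28.08.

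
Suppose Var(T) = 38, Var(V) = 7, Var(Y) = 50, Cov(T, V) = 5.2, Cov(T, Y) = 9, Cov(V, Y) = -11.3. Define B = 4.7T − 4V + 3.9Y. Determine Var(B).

Var(B) = 2198.9

Var(B) = a²·Var(T) + b²·Var(V) + c²·Var(Y) + 2ab·Cov(T, V) + 2ac·Cov(T, Y) + 2bc·Cov(V, Y), with a = 4.7, b = -4, c = 3.9.
= 839.42 + 112 + 760.5 + (-195.52) + 329.94 + 352.56
= 2198.9.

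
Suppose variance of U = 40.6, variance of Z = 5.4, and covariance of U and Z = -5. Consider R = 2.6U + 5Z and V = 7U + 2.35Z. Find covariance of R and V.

covariance of R and V = 596.82

By bilinearity, covariance of R and V = ac·variance of U + bd·variance of Z + (ad+bc)·covariance of U and Z, with a=2.6, b=5, c=7, d=2.35.
ac·variance of U = 2.6·7·40.6 = 738.92
bd·variance of Z = 5·2.35·5.4 = 63.45
(ad+bc)·covariance of U and Z = (41.11)·(-5) = -205.55
covariance of R and V = 738.92 + 63.45 + (-205.55) = 596.82.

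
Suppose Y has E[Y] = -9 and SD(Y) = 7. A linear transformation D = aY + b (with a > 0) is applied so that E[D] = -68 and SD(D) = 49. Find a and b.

SD(D) = a·SD(Y) (a > 0), so a = 49/7 = 7.
E[D] = a·E[Y] + b, so b = -68 − 7·(-9) = -5.

a = 7, b = -5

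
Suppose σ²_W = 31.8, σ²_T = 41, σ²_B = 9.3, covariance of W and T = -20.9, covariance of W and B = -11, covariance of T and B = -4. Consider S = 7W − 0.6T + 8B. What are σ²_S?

σ²_S = 1150.12

σ²_S = a²·σ²_W + b²·σ²_T + c²·σ²_B + 2ab·covariance of W and T + 2ac·covariance of W and B + 2bc·covariance of T and B, with a = 7, b = -0.6, c = 8.
= 1558.2 + 14.76 + 595.2 + 175.56 + (-1232) + 38.4
= 1150.12.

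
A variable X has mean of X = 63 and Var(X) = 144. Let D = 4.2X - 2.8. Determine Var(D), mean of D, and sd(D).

Var(D) = 2540.16, mean of D = 261.8, sd(D) = 50.4

D = 4.2X - 2.8 is linear with a = 4.2, b = -2.8.
Var(D) = a²·Var(X) = 4.2²·144 = 2540.16 (the additive constant -2.8 does not affect variance).
mean of D = a·mean of X + b = 4.2·63 + (-2.8) = 261.8.
sd(X) = √144 = 12.
sd(D) = |a|·sd(X) = |4.2|·12 = 50.4.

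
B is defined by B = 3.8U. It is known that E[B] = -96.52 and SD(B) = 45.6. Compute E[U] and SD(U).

From B = 3.8U: E[B] = a·E[U] + b, so E[U] = (E[B] − b)/a = (-96.52 − 0)/3.8 = -25.4.
SD(B) = |a|·SD(U), so SD(U) = 45.6/|3.8| = 12.

E[U] = -25.4, SD(U) = 12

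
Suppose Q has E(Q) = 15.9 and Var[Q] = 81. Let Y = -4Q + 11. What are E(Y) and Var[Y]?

E(Y) = -52.6, Var[Y] = 1296

Y = -4Q + 11 is linear with a = -4, b = 11.
E(Y) = a·E(Q) + b = (-4)·15.9 + 11 = -52.6.
Var[Y] = a²·Var[Q] = (-4)²·81 = 1296 (the additive constant 11 does not affect variance).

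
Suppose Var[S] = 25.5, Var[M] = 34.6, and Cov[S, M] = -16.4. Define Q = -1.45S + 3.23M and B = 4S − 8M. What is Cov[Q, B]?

Cov[Q, B] = -1444.092

By bilinearity, Cov[Q, B] = ac·Var[S] + bd·Var[M] + (ad+bc)·Cov[S, M], with a=-1.45, b=3.23, c=4, d=-8.
ac·Var[S] = (-1.45)·4·25.5 = -147.9
bd·Var[M] = 3.23·(-8)·34.6 = -894.064
(ad+bc)·Cov[S, M] = (24.52)·(-16.4) = -402.128
Cov[Q, B] = -147.9 + (-894.064) + (-402.128) = -1444.092.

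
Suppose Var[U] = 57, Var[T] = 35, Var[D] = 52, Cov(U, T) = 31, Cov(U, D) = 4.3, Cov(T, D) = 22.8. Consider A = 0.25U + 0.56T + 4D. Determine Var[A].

Var[A] = 965.9625

Var[A] = a²·Var[U] + b²·Var[T] + c²·Var[D] + 2ab·Cov(U, T) + 2ac·Cov(U, D) + 2bc·Cov(T, D), with a = 0.25, b = 0.56, c = 4.
= 3.5625 + 10.976 + 832 + 8.68 + 8.6 + 102.144
= 965.9625.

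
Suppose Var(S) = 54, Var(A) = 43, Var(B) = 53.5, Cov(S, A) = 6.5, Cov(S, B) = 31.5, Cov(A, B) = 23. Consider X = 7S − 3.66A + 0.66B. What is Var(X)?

Var(X) = 3092.1978

Var(X) = a²·Var(S) + b²·Var(A) + c²·Var(B) + 2ab·Cov(S, A) + 2ac·Cov(S, B) + 2bc·Cov(A, B), with a = 7, b = -3.66, c = 0.66.
= 2646 + 576.0108 + 23.3046 + (-333.06) + 291.06 + (-111.1176)
= 3092.1978.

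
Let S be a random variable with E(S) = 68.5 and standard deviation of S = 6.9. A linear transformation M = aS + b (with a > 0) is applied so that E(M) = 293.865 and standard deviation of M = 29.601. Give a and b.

standard deviation of M = a·standard deviation of S (a > 0), so a = 29.601/6.9 = 4.29.
E(M) = a·E(S) + b, so b = 293.865 − 4.29·68.5 = 0.

a = 4.29, b = 0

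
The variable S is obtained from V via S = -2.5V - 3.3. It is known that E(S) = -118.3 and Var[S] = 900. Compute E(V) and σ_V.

E(V) = 46, σ_V = 12

From S = -2.5V - 3.3: E(S) = a·E(V) + b, so E(V) = (E(S) − b)/a = (-118.3 − (-3.3))/(-2.5) = 46.
σ_S = √900 = 30.
σ_S = |a|·σ_V, so σ_V = 30/|-2.5| = 12.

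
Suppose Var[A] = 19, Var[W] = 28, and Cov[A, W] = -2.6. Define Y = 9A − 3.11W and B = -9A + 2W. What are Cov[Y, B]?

Cov[Y, B] = -1832.734

By bilinearity, Cov[Y, B] = ac·Var[A] + bd·Var[W] + (ad+bc)·Cov[A, W], with a=9, b=-3.11, c=-9, d=2.
ac·Var[A] = 9·(-9)·19 = -1539
bd·Var[W] = (-3.11)·2·28 = -174.16
(ad+bc)·Cov[A, W] = (45.99)·(-2.6) = -119.574
Cov[Y, B] = -1539 + (-174.16) + (-119.574) = -1832.734.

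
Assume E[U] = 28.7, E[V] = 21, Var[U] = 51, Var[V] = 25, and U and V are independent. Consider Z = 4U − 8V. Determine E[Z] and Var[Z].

E[Z] = -53.2, Var[Z] = 2416

E[Z] = 4·E[U] + (-8)·E[V] = 4·28.7 + (-8)·21 = -53.2.
Var[Z] = a²·Var[U] + b²·Var[V] + 2ab·Cov(U, V) with a = 4, b = -8.
Independence gives Cov(U, V) = 0.
= 4²·51 + (-8)²·25 + 2·4·(-8)·0
= 816 + 1600 + 0 = 2416.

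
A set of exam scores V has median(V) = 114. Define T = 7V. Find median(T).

median(T) = 798

A linear map preserves order up to sign, so median(T) = a·median(V) + b = 7·114 = 798.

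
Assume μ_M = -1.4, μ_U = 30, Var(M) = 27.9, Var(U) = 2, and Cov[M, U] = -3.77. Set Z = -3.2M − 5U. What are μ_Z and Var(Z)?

μ_Z = (-3.2)·μ_M + (-5)·μ_U = (-3.2)·(-1.4) + (-5)·30 = -145.52.
Var(Z) = a²·Var(M) + b²·Var(U) + 2ab·Cov[M, U] with a = -3.2, b = -5.
= (-3.2)²·27.9 + (-5)²·2 + 2·(-3.2)·(-5)·(-3.77)
= 285.696 + 50 + (-120.64) = 215.056.

μ_Z = -145.52, Var(Z) = 215.056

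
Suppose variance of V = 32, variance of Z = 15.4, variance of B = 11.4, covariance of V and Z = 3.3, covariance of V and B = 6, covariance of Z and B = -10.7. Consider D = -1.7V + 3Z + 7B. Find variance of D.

variance of D = 163.82

variance of D = a²·variance of V + b²·variance of Z + c²·variance of B + 2ab·covariance of V and Z + 2ac·covariance of V and B + 2bc·covariance of Z and B, with a = -1.7, b = 3, c = 7.
= 92.48 + 138.6 + 558.6 + (-33.66) + (-142.8) + (-449.4)
= 163.82.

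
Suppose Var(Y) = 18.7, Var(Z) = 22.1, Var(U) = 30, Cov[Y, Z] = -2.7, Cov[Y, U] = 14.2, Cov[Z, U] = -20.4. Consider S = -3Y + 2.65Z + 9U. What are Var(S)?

Var(S) = a²·Var(Y) + b²·Var(Z) + c²·Var(U) + 2ab·Cov[Y, Z] + 2ac·Cov[Y, U] + 2bc·Cov[Z, U], with a = -3, b = 2.65, c = 9.
= 168.3 + 155.19725 + 2430 + 42.93 + (-766.8) + (-973.08)
= 1056.54725.

Var(S) = 1056.54725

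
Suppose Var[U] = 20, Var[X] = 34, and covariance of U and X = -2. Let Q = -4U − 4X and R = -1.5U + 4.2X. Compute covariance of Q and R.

covariance of Q and R = -429.6

By bilinearity, covariance of Q and R = ac·Var[U] + bd·Var[X] + (ad+bc)·covariance of U and X, with a=-4, b=-4, c=-1.5, d=4.2.
ac·Var[U] = (-4)·(-1.5)·20 = 120
bd·Var[X] = (-4)·4.2·34 = -571.2
(ad+bc)·covariance of U and X = (-10.8)·(-2) = 21.6
covariance of Q and R = 120 + (-571.2) + 21.6 = -429.6.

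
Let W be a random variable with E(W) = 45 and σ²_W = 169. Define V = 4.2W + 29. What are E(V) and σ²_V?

V = 4.2W + 29 is linear with a = 4.2, b = 29.
E(V) = a·E(W) + b = 4.2·45 + 29 = 218.
σ²_V = a²·σ²_W = 4.2²·169 = 2981.16 (the additive constant 29 does not affect variance).

E(V) = 218, σ²_V = 2981.16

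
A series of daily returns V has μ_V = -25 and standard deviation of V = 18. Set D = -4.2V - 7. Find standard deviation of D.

standard deviation of D = 75.6

D = -4.2V - 7 is linear with a = -4.2, b = -7.
standard deviation of D = |a|·standard deviation of V = |-4.2|·18 = 75.6.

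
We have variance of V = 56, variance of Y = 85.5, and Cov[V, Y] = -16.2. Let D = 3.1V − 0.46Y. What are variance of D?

variance of D = a²·variance of V + b²·variance of Y + 2ab·Cov[V, Y] with a = 3.1, b = -0.46.
= 3.1²·56 + (-0.46)²·85.5 + 2·3.1·(-0.46)·(-16.2)
= 538.16 + 18.0918 + 46.2024 = 602.4542.

variance of D = 602.4542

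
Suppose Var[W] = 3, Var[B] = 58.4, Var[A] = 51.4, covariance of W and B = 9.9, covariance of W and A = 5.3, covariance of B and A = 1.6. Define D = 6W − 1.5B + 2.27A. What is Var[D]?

Var[D] = a²·Var[W] + b²·Var[B] + c²·Var[A] + 2ab·covariance of W and B + 2ac·covariance of W and A + 2bc·covariance of B and A, with a = 6, b = -1.5, c = 2.27.
= 108 + 131.4 + 264.85906 + (-178.2) + 144.372 + (-10.896)
= 459.53506.

Var[D] = 459.53506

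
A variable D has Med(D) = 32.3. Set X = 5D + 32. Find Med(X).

A linear map preserves order up to sign, so Med(X) = a·Med(D) + b = 5·32.3 + 32 = 193.5.

Med(X) = 193.5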